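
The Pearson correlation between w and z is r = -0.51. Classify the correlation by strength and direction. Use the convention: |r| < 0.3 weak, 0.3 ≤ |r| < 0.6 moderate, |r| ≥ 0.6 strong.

r = -0.51 < 0 so the relationship is negative.
|r| = 0.51, which falls in the moderate range.

moderate negative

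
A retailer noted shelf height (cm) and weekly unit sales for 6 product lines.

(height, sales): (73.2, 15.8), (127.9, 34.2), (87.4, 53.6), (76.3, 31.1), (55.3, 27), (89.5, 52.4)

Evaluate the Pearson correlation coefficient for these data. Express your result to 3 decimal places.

n = 6, Σx = 509.6, Σy = 214.1, Σx² = 46245.44, Σy² = 8734.21, Σxy = 18771.21
nΣxy − ΣxΣy = 112627.26 − 109105.36 = 3521.9
nΣx² − (Σx)² = 277472.64 − 259692.16 = 17780.48; nΣy² − (Σy)² = 52405.26 − 45838.81 = 6566.45
r = 3521.9 / √(17780.48 × 6566.45) = 3521.9 / 10805.3058 ≈ 0.326

0.326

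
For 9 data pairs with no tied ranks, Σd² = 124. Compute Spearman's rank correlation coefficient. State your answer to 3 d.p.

ρ = 1 − 6Σd² / [n(n²−1)] = 1 − 6×124 / (9×80)
  = 1 − 744/720 = 1 − 1.0333 ≈ -0.033

-0.033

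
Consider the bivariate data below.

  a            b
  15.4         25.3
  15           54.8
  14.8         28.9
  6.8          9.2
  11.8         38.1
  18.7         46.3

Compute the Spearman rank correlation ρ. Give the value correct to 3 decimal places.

Rank a: 5, 4, 3, 1, 2, 6
Rank b: 2, 6, 3, 1, 4, 5
d = rank(a) − rank(b): 3, -2, 0, 0, -2, 1; Σd² = 18
ρ = 1 − 6Σd² / [n(n²−1)] = 1 − 6×18 / (6×35) = 1 − 108/210 ≈ 0.486

0.486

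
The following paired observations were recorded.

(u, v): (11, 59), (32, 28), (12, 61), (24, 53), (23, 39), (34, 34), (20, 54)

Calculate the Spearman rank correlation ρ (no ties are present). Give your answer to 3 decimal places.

Rank u: 1, 6, 2, 5, 4, 7, 3
Rank v: 6, 1, 7, 4, 3, 2, 5
d = rank(u) − rank(v): -5, 5, -5, 1, 1, 5, -2; Σd² = 106
ρ = 1 − 6Σd² / [n(n²−1)] = 1 − 6×106 / (7×48) = 1 − 636/336 ≈ -0.893

-0.893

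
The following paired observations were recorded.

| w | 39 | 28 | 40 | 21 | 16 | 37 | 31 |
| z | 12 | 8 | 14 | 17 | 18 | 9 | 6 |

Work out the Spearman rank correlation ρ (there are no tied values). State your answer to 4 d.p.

-0.3214

Rank w: 6, 3, 7, 2, 1, 5, 4
Rank z: 4, 2, 5, 6, 7, 3, 1
d = rank(w) − rank(z): 2, 1, 2, -4, -6, 2, 3; Σd² = 74
ρ = 1 − 6Σd² / [n(n²−1)] = 1 − 6×74 / (7×48) = 1 − 444/336 ≈ -0.3214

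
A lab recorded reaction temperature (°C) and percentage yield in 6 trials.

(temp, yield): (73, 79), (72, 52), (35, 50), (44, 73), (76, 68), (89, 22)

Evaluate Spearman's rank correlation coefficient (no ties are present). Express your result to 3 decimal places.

Rank temp: 4, 3, 1, 2, 5, 6
Rank yield: 6, 3, 2, 5, 4, 1
d = rank(temp) − rank(yield): -2, 0, -1, -3, 1, 5; Σd² = 40
ρ = 1 − 6Σd² / [n(n²−1)] = 1 − 6×40 / (6×35) = 1 − 240/210 ≈ -0.143

-0.143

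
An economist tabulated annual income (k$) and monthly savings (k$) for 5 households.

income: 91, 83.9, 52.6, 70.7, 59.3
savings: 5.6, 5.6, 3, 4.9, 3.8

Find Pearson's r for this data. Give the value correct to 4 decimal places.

0.9660

n = 5, Σx = 357.5, Σy = 22.9, Σx² = 26601.95, Σy² = 110.17, Σxy = 1709.01
nΣxy − ΣxΣy = 8545.05 − 8186.75 = 358.3
nΣx² − (Σx)² = 133009.75 − 127806.25 = 5203.5; nΣy² − (Σy)² = 550.85 − 524.41 = 26.44
r = 358.3 / √(5203.5 × 26.44) = 358.3 / 370.9185 ≈ 0.9660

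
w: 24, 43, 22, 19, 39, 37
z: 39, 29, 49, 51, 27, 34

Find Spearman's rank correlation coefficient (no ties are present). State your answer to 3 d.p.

Rank w: 3, 6, 2, 1, 5, 4
Rank z: 4, 2, 5, 6, 1, 3
d = rank(w) − rank(z): -1, 4, -3, -5, 4, 1; Σd² = 68
ρ = 1 − 6Σd² / [n(n²−1)] = 1 − 6×68 / (6×35) = 1 − 408/210 ≈ -0.943

-0.943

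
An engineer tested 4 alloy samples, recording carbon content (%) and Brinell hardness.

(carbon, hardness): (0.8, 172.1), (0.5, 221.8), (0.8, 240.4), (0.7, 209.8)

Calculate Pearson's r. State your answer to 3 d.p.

-0.254

n = 4, Σx = 2.8, Σy = 844.1, Σx² = 2.02, Σy² = 180621.85, Σxy = 587.76
nΣxy − ΣxΣy = 2351.04 − 2363.48 = -12.44
nΣx² − (Σx)² = 8.08 − 7.84 = 0.24; nΣy² − (Σy)² = 722487.4 − 712504.81 = 9982.59
r = -12.44 / √(0.24 × 9982.59) = -12.44 / 48.9471 ≈ -0.254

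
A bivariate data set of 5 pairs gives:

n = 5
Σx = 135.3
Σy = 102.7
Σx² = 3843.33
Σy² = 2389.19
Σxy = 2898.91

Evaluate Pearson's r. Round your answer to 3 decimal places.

r = (nΣxy − ΣxΣy) / √[(nΣx² − (Σx)²)(nΣy² − (Σy)²)]
Numerator: 5×2898.91 − 135.3×102.7 = 599.24
Denominator: √[(19216.65 − 18306.09)(11945.95 − 10547.29)] = √[910.56 × 1398.66] = 1128.5229
r = 599.24 / 1128.5229 ≈ 0.531

0.531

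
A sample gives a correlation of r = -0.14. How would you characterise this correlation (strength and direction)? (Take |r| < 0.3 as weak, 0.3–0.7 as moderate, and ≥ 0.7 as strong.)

weak negative

r = -0.14 < 0 so the relationship is negative.
|r| = 0.14, which falls in the weak range.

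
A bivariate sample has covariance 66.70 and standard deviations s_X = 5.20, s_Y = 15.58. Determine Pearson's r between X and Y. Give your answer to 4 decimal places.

r = Cov(X,Y) / (s_X · s_Y) = 66.70 / (5.20 × 15.58)
  = 66.70 / 81.0160 ≈ 0.8233

0.8233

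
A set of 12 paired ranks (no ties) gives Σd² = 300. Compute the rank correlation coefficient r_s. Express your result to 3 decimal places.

-0.049

ρ = 1 − 6Σd² / [n(n²−1)] = 1 − 6×300 / (12×143)
  = 1 − 1800/1716 = 1 − 1.0490 ≈ -0.049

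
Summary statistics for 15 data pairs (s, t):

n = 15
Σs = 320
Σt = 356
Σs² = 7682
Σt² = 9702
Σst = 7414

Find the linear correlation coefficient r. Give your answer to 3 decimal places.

-0.175

r = (nΣst − ΣsΣt) / √[(nΣs² − (Σs)²)(nΣt² − (Σt)²)]
Numerator: 15×7414 − 320×356 = -2710
Denominator: √[(115230 − 102400)(145530 − 126736)] = √[12830 × 18794] = 15528.2652
r = -2710 / 15528.2652 ≈ -0.175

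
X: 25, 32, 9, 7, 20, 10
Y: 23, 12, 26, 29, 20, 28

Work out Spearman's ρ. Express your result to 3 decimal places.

Rank X: 5, 6, 2, 1, 4, 3
Rank Y: 3, 1, 4, 6, 2, 5
d = rank(X) − rank(Y): 2, 5, -2, -5, 2, -2; Σd² = 66
ρ = 1 − 6Σd² / [n(n²−1)] = 1 − 6×66 / (6×35) = 1 − 396/210 ≈ -0.886

-0.886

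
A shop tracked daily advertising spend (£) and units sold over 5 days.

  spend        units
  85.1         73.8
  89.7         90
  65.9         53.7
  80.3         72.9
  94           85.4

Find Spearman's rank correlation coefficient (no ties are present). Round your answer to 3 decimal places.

Rank spend: 3, 4, 1, 2, 5
Rank units: 3, 5, 1, 2, 4
d = rank(spend) − rank(units): 0, -1, 0, 0, 1; Σd² = 2
ρ = 1 − 6Σd² / [n(n²−1)] = 1 − 6×2 / (5×24) = 1 − 12/120 ≈ 0.900

0.900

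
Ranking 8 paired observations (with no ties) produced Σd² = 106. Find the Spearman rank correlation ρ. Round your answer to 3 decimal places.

ρ = 1 − 6Σd² / [n(n²−1)] = 1 − 6×106 / (8×63)
  = 1 − 636/504 = 1 − 1.2619 ≈ -0.262

-0.262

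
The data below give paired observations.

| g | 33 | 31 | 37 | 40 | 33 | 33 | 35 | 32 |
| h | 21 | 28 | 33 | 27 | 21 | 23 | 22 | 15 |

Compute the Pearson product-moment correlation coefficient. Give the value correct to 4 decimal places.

0.4978

n = 8, Σg = 274, Σh = 190, Σg² = 9446, Σh² = 4722, Σgh = 6564
nΣgh − ΣgΣh = 52512 − 52060 = 452
nΣg² − (Σg)² = 75568 − 75076 = 492; nΣh² − (Σh)² = 37776 − 36100 = 1676
r = 452 / √(492 × 1676) = 452 / 908.0705 ≈ 0.4978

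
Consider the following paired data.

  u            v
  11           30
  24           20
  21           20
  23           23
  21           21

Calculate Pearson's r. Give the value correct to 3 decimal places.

n = 5, Σu = 100, Σv = 114, Σu² = 2108, Σv² = 2670, Σuv = 2200
nΣuv − ΣuΣv = 11000 − 11400 = -400
nΣu² − (Σu)² = 10540 − 10000 = 540; nΣv² − (Σv)² = 13350 − 12996 = 354
r = -400 / √(540 × 354) = -400 / 437.2185 ≈ -0.915

-0.915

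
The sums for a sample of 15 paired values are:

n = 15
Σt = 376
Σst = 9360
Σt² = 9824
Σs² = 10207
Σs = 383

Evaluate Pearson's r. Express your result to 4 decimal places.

r = (nΣst − ΣsΣt) / √[(nΣs² − (Σs)²)(nΣt² − (Σt)²)]
Numerator: 15×9360 − 383×376 = -3608
Denominator: √[(153105 − 146689)(147360 − 141376)] = √[6416 × 5984] = 6196.2363
r = -3608 / 6196.2363 ≈ -0.5823

-0.5823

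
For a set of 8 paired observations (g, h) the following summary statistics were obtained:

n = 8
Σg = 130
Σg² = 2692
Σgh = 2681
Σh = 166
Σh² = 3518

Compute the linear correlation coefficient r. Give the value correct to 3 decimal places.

-0.080

r = (nΣgh − ΣgΣh) / √[(nΣg² − (Σg)²)(nΣh² − (Σh)²)]
Numerator: 8×2681 − 130×166 = -132
Denominator: √[(21536 − 16900)(28144 − 27556)] = √[4636 × 588] = 1651.0506
r = -132 / 1651.0506 ≈ -0.080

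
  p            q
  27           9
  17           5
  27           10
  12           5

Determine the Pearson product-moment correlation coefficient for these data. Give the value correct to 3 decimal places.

n = 4, Σp = 83, Σq = 29, Σp² = 1891, Σq² = 231, Σpq = 658
nΣpq − ΣpΣq = 2632 − 2407 = 225
nΣp² − (Σp)² = 7564 − 6889 = 675; nΣq² − (Σq)² = 924 − 841 = 83
r = 225 / √(675 × 83) = 225 / 236.6960 ≈ 0.951

0.951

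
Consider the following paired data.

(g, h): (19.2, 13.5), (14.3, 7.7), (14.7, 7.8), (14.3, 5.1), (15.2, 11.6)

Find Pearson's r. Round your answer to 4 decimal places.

0.8237

n = 5, Σg = 77.7, Σh = 45.7, Σg² = 1224.75, Σh² = 462.95, Σgh = 733.22
nΣgh − ΣgΣh = 3666.1 − 3550.89 = 115.21
nΣg² − (Σg)² = 6123.75 − 6037.29 = 86.46; nΣh² − (Σh)² = 2314.75 − 2088.49 = 226.26
r = 115.21 / √(86.46 × 226.26) = 115.21 / 139.8658 ≈ 0.8237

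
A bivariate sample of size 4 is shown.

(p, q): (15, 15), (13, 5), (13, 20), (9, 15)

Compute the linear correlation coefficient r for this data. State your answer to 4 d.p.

n = 4, Σp = 50, Σq = 55, Σp² = 644, Σq² = 875, Σpq = 685
nΣpq − ΣpΣq = 2740 − 2750 = -10
nΣp² − (Σp)² = 2576 − 2500 = 76; nΣq² − (Σq)² = 3500 − 3025 = 475
r = -10 / √(76 × 475) = -10 / 190.0000 ≈ -0.0526

-0.0526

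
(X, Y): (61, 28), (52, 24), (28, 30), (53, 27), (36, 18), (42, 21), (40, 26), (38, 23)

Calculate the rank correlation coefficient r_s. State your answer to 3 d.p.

0.214

Rank X: 8, 6, 1, 7, 2, 5, 4, 3
Rank Y: 7, 4, 8, 6, 1, 2, 5, 3
d = rank(X) − rank(Y): 1, 2, -7, 1, 1, 3, -1, 0; Σd² = 66
ρ = 1 − 6Σd² / [n(n²−1)] = 1 − 6×66 / (8×63) = 1 − 396/504 ≈ 0.214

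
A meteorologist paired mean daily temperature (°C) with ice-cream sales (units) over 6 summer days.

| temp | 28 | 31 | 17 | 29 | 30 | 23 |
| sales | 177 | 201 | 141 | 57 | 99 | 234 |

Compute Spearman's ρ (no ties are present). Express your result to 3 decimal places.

Rank temp: 3, 6, 1, 4, 5, 2
Rank sales: 4, 5, 3, 1, 2, 6
d = rank(temp) − rank(sales): -1, 1, -2, 3, 3, -4; Σd² = 40
ρ = 1 − 6Σd² / [n(n²−1)] = 1 − 6×40 / (6×35) = 1 − 240/210 ≈ -0.143

-0.143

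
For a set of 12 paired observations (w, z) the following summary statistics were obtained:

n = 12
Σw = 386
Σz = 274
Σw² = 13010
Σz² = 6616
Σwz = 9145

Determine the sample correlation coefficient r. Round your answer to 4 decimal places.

0.7170

r = (nΣwz − ΣwΣz) / √[(nΣw² − (Σw)²)(nΣz² − (Σz)²)]
Numerator: 12×9145 − 386×274 = 3976
Denominator: √[(156120 − 148996)(79392 − 75076)] = √[7124 × 4316] = 5545.0143
r = 3976 / 5545.0143 ≈ 0.7170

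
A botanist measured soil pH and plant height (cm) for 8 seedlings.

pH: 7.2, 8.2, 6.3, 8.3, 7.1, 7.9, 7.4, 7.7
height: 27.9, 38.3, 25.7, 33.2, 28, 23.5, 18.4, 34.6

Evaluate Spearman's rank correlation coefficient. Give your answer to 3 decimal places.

Rank pH: 3, 7, 1, 8, 2, 6, 4, 5
Rank height: 4, 8, 3, 6, 5, 2, 1, 7
d = rank(pH) − rank(height): -1, -1, -2, 2, -3, 4, 3, -2; Σd² = 48
ρ = 1 − 6Σd² / [n(n²−1)] = 1 − 6×48 / (8×63) = 1 − 288/504 ≈ 0.429

0.429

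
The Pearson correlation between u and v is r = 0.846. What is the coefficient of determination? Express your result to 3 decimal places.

0.716

r² = (0.846)² = 0.716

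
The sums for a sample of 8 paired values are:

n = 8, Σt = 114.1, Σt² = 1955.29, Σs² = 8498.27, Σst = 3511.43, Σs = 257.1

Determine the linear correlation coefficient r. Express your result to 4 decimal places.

r = (nΣst − ΣsΣt) / √[(nΣs² − (Σs)²)(nΣt² − (Σt)²)]
Numerator: 8×3511.43 − 257.1×114.1 = -1243.67
Denominator: √[(67986.16 − 66100.41)(15642.32 − 13018.81)] = √[1885.75 × 2623.51] = 2224.2491
r = -1243.67 / 2224.2491 ≈ -0.5591

-0.5591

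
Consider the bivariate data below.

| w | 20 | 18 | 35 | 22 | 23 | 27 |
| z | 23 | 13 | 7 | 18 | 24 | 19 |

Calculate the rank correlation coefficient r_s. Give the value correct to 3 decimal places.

Rank w: 2, 1, 6, 3, 4, 5
Rank z: 5, 2, 1, 3, 6, 4
d = rank(w) − rank(z): -3, -1, 5, 0, -2, 1; Σd² = 40
ρ = 1 − 6Σd² / [n(n²−1)] = 1 − 6×40 / (6×35) = 1 − 240/210 ≈ -0.143

-0.143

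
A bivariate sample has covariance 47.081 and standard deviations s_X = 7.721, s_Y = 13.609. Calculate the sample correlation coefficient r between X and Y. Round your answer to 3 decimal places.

0.448

r = Cov(X,Y) / (s_X · s_Y) = 47.081 / (7.721 × 13.609)
  = 47.081 / 105.0751 ≈ 0.448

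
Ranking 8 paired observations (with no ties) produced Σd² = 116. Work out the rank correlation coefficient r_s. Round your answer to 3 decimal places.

-0.381

ρ = 1 − 6Σd² / [n(n²−1)] = 1 − 6×116 / (8×63)
  = 1 − 696/504 = 1 − 1.3810 ≈ -0.381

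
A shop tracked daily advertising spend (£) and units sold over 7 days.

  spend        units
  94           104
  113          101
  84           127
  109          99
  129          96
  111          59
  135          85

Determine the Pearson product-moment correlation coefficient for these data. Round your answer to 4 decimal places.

n = 7, Σx = 775, Σy = 671, Σx² = 87729, Σy² = 66869, Σxy = 73056
nΣxy − ΣxΣy = 511392 − 520025 = -8633
nΣx² − (Σx)² = 614103 − 600625 = 13478; nΣy² − (Σy)² = 468083 − 450241 = 17842
r = -8633 / √(13478 × 17842) = -8633 / 15507.2395 ≈ -0.5567

-0.5567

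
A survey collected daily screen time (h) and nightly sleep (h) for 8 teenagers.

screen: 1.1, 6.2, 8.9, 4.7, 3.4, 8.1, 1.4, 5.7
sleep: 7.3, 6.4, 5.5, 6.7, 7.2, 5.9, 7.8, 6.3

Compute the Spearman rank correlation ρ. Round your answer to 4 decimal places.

-0.9524

Rank screen: 1, 6, 8, 4, 3, 7, 2, 5
Rank sleep: 7, 4, 1, 5, 6, 2, 8, 3
d = rank(screen) − rank(sleep): -6, 2, 7, -1, -3, 5, -6, 2; Σd² = 164
ρ = 1 − 6Σd² / [n(n²−1)] = 1 − 6×164 / (8×63) = 1 − 984/504 ≈ -0.9524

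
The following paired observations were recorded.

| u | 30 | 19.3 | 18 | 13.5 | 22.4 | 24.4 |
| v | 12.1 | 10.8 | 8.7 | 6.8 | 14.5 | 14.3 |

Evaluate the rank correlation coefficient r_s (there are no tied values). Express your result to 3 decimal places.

Rank u: 6, 3, 2, 1, 4, 5
Rank v: 4, 3, 2, 1, 6, 5
d = rank(u) − rank(v): 2, 0, 0, 0, -2, 0; Σd² = 8
ρ = 1 − 6Σd² / [n(n²−1)] = 1 − 6×8 / (6×35) = 1 − 48/210 ≈ 0.771

0.771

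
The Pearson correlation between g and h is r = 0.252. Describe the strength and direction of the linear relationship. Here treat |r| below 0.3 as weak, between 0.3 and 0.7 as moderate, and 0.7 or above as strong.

weak positive

r = 0.252 > 0 so the relationship is positive.
|r| = 0.252, which falls in the weak range.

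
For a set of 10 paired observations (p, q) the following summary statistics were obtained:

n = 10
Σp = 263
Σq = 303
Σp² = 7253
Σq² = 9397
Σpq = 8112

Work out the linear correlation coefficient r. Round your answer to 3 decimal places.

0.531

r = (nΣpq − ΣpΣq) / √[(nΣp² − (Σp)²)(nΣq² − (Σq)²)]
Numerator: 10×8112 − 263×303 = 1431
Denominator: √[(72530 − 69169)(93970 − 91809)] = √[3361 × 2161] = 2695.0178
r = 1431 / 2695.0178 ≈ 0.531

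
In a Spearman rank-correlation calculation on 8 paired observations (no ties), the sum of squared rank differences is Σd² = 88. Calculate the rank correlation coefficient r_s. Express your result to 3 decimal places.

-0.048

ρ = 1 − 6Σd² / [n(n²−1)] = 1 − 6×88 / (8×63)
  = 1 − 528/504 = 1 − 1.0476 ≈ -0.048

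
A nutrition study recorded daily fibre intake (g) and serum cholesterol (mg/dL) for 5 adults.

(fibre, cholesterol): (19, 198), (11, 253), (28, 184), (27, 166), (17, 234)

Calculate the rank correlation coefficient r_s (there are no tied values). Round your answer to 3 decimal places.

Rank fibre: 3, 1, 5, 4, 2
Rank cholesterol: 3, 5, 2, 1, 4
d = rank(fibre) − rank(cholesterol): 0, -4, 3, 3, -2; Σd² = 38
ρ = 1 − 6Σd² / [n(n²−1)] = 1 − 6×38 / (5×24) = 1 − 228/120 ≈ -0.900

-0.900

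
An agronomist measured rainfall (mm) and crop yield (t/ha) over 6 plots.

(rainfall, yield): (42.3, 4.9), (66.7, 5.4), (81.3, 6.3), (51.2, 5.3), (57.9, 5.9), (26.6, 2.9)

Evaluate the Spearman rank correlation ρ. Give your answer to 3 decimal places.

0.943

Rank rainfall: 2, 5, 6, 3, 4, 1
Rank yield: 2, 4, 6, 3, 5, 1
d = rank(rainfall) − rank(yield): 0, 1, 0, 0, -1, 0; Σd² = 2
ρ = 1 − 6Σd² / [n(n²−1)] = 1 − 6×2 / (6×35) = 1 − 12/210 ≈ 0.943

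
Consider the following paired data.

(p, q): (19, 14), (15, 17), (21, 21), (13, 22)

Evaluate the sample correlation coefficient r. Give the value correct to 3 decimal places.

-0.247

n = 4, Σp = 68, Σq = 74, Σp² = 1196, Σq² = 1410, Σpq = 1248
nΣpq − ΣpΣq = 4992 − 5032 = -40
nΣp² − (Σp)² = 4784 − 4624 = 160; nΣq² − (Σq)² = 5640 − 5476 = 164
r = -40 / √(160 × 164) = -40 / 161.9877 ≈ -0.247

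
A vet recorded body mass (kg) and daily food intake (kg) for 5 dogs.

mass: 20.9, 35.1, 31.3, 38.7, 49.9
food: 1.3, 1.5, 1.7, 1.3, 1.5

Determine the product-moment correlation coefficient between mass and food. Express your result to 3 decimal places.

n = 5, Σx = 175.9, Σy = 7.3, Σx² = 6636.21, Σy² = 10.77, Σxy = 258.19
nΣxy − ΣxΣy = 1290.95 − 1284.07 = 6.88
nΣx² − (Σx)² = 33181.05 − 30940.81 = 2240.24; nΣy² − (Σy)² = 53.85 − 53.29 = 0.56
r = 6.88 / √(2240.24 × 0.56) = 6.88 / 35.4194 ≈ 0.194

0.194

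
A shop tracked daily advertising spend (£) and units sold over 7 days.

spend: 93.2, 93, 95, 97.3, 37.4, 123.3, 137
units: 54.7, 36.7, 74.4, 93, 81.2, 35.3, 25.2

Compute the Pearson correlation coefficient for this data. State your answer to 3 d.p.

-0.657

n = 7, Σx = 676.2, Σy = 400.5, Σx² = 71198.18, Σy² = 26997.91, Σxy = 35469.81
nΣxy − ΣxΣy = 248288.67 − 270818.1 = -22529.43
nΣx² − (Σx)² = 498387.26 − 457246.44 = 41140.82; nΣy² − (Σy)² = 188985.37 − 160400.25 = 28585.12
r = -22529.43 / √(41140.82 × 28585.12) = -22529.43 / 34293.0791 ≈ -0.657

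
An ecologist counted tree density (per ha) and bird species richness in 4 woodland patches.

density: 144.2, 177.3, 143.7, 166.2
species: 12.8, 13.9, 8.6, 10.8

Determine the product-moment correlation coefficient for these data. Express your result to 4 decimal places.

n = 4, Σx = 631.4, Σy = 46.1, Σx² = 100501.06, Σy² = 547.65, Σxy = 7341.01
nΣxy − ΣxΣy = 29364.04 − 29107.54 = 256.5
nΣx² − (Σx)² = 402004.24 − 398665.96 = 3338.28; nΣy² − (Σy)² = 2190.6 − 2125.21 = 65.39
r = 256.5 / √(3338.28 × 65.39) = 256.5 / 467.2153 ≈ 0.5490

0.5490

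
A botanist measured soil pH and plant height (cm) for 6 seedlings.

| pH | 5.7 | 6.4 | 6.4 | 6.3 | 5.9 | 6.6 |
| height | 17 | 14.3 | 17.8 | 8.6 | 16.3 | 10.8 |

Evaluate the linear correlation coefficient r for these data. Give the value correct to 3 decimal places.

n = 6, Σx = 37.3, Σy = 84.8, Σx² = 232.47, Σy² = 1266.62, Σxy = 523.97
nΣxy − ΣxΣy = 3143.82 − 3163.04 = -19.22
nΣx² − (Σx)² = 1394.82 − 1391.29 = 3.53; nΣy² − (Σy)² = 7599.72 − 7191.04 = 408.68
r = -19.22 / √(3.53 × 408.68) = -19.22 / 37.9821 ≈ -0.506

-0.506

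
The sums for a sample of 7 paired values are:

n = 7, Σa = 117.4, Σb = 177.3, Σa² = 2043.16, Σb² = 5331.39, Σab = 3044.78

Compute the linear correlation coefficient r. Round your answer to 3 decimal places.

r = (nΣab − ΣaΣb) / √[(nΣa² − (Σa)²)(nΣb² − (Σb)²)]
Numerator: 7×3044.78 − 117.4×177.3 = 498.44
Denominator: √[(14302.12 − 13782.76)(37319.73 − 31435.29)] = √[519.36 × 5884.44] = 1748.1827
r = 498.44 / 1748.1827 ≈ 0.285

0.285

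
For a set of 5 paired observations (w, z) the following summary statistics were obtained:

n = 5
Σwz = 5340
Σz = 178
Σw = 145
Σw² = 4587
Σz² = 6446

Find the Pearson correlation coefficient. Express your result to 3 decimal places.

0.872

r = (nΣwz − ΣwΣz) / √[(nΣw² − (Σw)²)(nΣz² − (Σz)²)]
Numerator: 5×5340 − 145×178 = 890
Denominator: √[(22935 − 21025)(32230 − 31684)] = √[1910 × 546] = 1021.2052
r = 890 / 1021.2052 ≈ 0.872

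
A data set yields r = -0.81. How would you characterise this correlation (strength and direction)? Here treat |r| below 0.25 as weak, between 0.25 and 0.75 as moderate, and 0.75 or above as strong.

r = -0.81 < 0 so the relationship is negative.
|r| = 0.81, which falls in the strong range.

strong negative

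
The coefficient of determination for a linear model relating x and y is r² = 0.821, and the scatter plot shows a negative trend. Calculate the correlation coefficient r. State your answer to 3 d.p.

-0.906

|r| = √0.821 = 0.906
The association is negative, so r = −0.906.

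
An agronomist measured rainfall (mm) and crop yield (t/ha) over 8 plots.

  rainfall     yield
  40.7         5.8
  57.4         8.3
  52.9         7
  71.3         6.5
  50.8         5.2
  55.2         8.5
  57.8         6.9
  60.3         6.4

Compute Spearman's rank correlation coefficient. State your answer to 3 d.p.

Rank rainfall: 1, 5, 3, 8, 2, 4, 6, 7
Rank yield: 2, 7, 6, 4, 1, 8, 5, 3
d = rank(rainfall) − rank(yield): -1, -2, -3, 4, 1, -4, 1, 4; Σd² = 64
ρ = 1 − 6Σd² / [n(n²−1)] = 1 − 6×64 / (8×63) = 1 − 384/504 ≈ 0.238

0.238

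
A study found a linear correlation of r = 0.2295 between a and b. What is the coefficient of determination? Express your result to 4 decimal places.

0.0527

r² = (0.2295)² = 0.0527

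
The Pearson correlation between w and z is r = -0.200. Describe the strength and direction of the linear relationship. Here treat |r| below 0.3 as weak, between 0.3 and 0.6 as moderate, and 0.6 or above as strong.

weak negative

r = -0.200 < 0 so the relationship is negative.
|r| = 0.200, which falls in the weak range.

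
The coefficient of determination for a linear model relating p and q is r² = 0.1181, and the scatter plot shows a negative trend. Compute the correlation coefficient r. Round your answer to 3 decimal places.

|r| = √0.1181 = 0.344
The association is negative, so r = −0.344.

-0.344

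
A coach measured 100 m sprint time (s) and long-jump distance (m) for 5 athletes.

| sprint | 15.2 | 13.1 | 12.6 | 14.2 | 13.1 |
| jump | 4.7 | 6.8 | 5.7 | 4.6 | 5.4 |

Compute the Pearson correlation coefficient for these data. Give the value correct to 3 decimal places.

-0.697

n = 5, Σx = 68.2, Σy = 27.2, Σx² = 934.66, Σy² = 151.14, Σxy = 368.4
nΣxy − ΣxΣy = 1842 − 1855.04 = -13.04
nΣx² − (Σx)² = 4673.3 − 4651.24 = 22.06; nΣy² − (Σy)² = 755.7 − 739.84 = 15.86
r = -13.04 / √(22.06 × 15.86) = -13.04 / 18.7049 ≈ -0.697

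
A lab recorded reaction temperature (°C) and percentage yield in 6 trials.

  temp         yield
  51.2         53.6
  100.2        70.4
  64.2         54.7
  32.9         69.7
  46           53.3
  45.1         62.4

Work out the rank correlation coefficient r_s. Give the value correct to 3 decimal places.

Rank temp: 4, 6, 5, 1, 3, 2
Rank yield: 2, 6, 3, 5, 1, 4
d = rank(temp) − rank(yield): 2, 0, 2, -4, 2, -2; Σd² = 32
ρ = 1 − 6Σd² / [n(n²−1)] = 1 − 6×32 / (6×35) = 1 − 192/210 ≈ 0.086

0.086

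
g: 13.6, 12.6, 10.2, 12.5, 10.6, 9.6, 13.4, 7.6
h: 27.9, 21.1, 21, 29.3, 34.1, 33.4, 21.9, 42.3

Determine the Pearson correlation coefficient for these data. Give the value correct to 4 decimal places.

n = 8, Σg = 90.1, Σh = 231, Σg² = 1045.85, Σh² = 7070.38, Σgh = 2522.79
nΣgh − ΣgΣh = 20182.32 − 20813.1 = -630.78
nΣg² − (Σg)² = 8366.8 − 8118.01 = 248.79; nΣh² − (Σh)² = 56563.04 − 53361 = 3202.04
r = -630.78 / √(248.79 × 3202.04) = -630.78 / 892.5444 ≈ -0.7067

-0.7067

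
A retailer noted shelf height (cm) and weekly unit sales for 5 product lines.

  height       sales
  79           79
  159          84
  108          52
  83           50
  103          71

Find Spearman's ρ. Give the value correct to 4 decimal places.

0.3000

Rank height: 1, 5, 4, 2, 3
Rank sales: 4, 5, 2, 1, 3
d = rank(height) − rank(sales): -3, 0, 2, 1, 0; Σd² = 14
ρ = 1 − 6Σd² / [n(n²−1)] = 1 − 6×14 / (5×24) = 1 − 84/120 ≈ 0.3000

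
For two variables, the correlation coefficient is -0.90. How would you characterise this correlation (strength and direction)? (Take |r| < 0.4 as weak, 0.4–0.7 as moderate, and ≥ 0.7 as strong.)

strong negative

r = -0.90 < 0 so the relationship is negative.
|r| = 0.90, which falls in the strong range.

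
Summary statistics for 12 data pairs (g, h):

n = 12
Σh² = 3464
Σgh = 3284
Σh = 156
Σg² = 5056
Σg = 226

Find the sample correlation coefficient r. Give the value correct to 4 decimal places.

0.3229

r = (nΣgh − ΣgΣh) / √[(nΣg² − (Σg)²)(nΣh² − (Σh)²)]
Numerator: 12×3284 − 226×156 = 4152
Denominator: √[(60672 − 51076)(41568 − 24336)] = √[9596 × 17232] = 12859.1707
r = 4152 / 12859.1707 ≈ 0.3229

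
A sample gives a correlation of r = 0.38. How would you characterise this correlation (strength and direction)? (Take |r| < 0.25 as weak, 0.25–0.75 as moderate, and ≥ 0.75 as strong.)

r = 0.38 > 0 so the relationship is positive.
|r| = 0.38, which falls in the moderate range.

moderate positive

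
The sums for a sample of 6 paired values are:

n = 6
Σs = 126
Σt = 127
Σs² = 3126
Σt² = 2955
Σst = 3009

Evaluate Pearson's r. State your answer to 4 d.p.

r = (nΣst − ΣsΣt) / √[(nΣs² − (Σs)²)(nΣt² − (Σt)²)]
Numerator: 6×3009 − 126×127 = 2052
Denominator: √[(18756 − 15876)(17730 − 16129)] = √[2880 × 1601] = 2147.2960
r = 2052 / 2147.2960 ≈ 0.9556

0.9556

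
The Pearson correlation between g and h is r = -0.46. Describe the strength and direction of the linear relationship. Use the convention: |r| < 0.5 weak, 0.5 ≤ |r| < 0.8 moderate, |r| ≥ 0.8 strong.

r = -0.46 < 0 so the relationship is negative.
|r| = 0.46, which falls in the weak range.

weak negative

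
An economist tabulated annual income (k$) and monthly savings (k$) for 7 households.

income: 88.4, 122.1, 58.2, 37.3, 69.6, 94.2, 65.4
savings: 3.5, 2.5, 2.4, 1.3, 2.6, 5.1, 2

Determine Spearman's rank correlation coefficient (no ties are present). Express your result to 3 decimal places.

Rank income: 5, 7, 2, 1, 4, 6, 3
Rank savings: 6, 4, 3, 1, 5, 7, 2
d = rank(income) − rank(savings): -1, 3, -1, 0, -1, -1, 1; Σd² = 14
ρ = 1 − 6Σd² / [n(n²−1)] = 1 − 6×14 / (7×48) = 1 − 84/336 ≈ 0.750

0.750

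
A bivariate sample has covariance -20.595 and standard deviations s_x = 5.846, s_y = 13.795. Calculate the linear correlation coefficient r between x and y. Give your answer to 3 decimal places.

-0.255

r = Cov(x,y) / (s_x · s_y) = -20.595 / (5.846 × 13.795)
  = -20.595 / 80.6456 ≈ -0.255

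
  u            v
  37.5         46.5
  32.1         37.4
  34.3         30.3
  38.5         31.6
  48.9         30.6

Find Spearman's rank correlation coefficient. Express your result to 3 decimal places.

-0.200

Rank u: 3, 1, 2, 4, 5
Rank v: 5, 4, 1, 3, 2
d = rank(u) − rank(v): -2, -3, 1, 1, 3; Σd² = 24
ρ = 1 − 6Σd² / [n(n²−1)] = 1 − 6×24 / (5×24) = 1 − 144/120 ≈ -0.200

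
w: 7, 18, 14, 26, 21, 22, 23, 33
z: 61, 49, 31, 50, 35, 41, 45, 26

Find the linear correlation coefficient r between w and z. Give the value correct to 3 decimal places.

n = 8, Σw = 164, Σz = 338, Σw² = 3788, Σz² = 15190, Σwz = 6573
nΣwz − ΣwΣz = 52584 − 55432 = -2848
nΣw² − (Σw)² = 30304 − 26896 = 3408; nΣz² − (Σz)² = 121520 − 114244 = 7276
r = -2848 / √(3408 × 7276) = -2848 / 4979.6193 ≈ -0.572

-0.572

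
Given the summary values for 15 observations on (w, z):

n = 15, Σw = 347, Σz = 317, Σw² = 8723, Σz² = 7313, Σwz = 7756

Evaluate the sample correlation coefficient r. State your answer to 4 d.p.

0.6469

r = (nΣwz − ΣwΣz) / √[(nΣw² − (Σw)²)(nΣz² − (Σz)²)]
Numerator: 15×7756 − 347×317 = 6341
Denominator: √[(130845 − 120409)(109695 − 100489)] = √[10436 × 9206] = 9801.7252
r = 6341 / 9801.7252 ≈ 0.6469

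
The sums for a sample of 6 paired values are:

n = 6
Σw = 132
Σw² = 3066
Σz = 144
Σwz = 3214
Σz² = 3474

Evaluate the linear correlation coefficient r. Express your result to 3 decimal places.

r = (nΣwz − ΣwΣz) / √[(nΣw² − (Σw)²)(nΣz² − (Σz)²)]
Numerator: 6×3214 − 132×144 = 276
Denominator: √[(18396 − 17424)(20844 − 20736)] = √[972 × 108] = 324.0000
r = 276 / 324.0000 ≈ 0.852

0.852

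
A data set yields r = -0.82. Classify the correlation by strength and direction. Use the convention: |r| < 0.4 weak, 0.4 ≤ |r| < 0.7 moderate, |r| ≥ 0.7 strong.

strong negative

r = -0.82 < 0 so the relationship is negative.
|r| = 0.82, which falls in the strong range.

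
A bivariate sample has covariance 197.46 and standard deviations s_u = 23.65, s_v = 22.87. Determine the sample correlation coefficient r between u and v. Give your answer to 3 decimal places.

r = Cov(u,v) / (s_u · s_v) = 197.46 / (23.65 × 22.87)
  = 197.46 / 540.8755 ≈ 0.365

0.365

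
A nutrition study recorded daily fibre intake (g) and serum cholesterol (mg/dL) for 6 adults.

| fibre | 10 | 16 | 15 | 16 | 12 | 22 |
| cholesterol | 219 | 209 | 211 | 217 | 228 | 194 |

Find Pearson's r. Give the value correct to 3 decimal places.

n = 6, Σx = 91, Σy = 1278, Σx² = 1465, Σy² = 272872, Σxy = 19175
nΣxy − ΣxΣy = 115050 − 116298 = -1248
nΣx² − (Σx)² = 8790 − 8281 = 509; nΣy² − (Σy)² = 1637232 − 1633284 = 3948
r = -1248 / √(509 × 3948) = -1248 / 1417.5796 ≈ -0.880

-0.880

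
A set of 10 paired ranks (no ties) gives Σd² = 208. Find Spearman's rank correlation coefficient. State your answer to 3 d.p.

-0.261

ρ = 1 − 6Σd² / [n(n²−1)] = 1 − 6×208 / (10×99)
  = 1 − 1248/990 = 1 − 1.2606 ≈ -0.261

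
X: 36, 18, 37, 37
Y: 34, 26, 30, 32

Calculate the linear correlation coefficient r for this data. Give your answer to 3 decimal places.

0.856

n = 4, ΣX = 128, ΣY = 122, ΣX² = 4358, ΣY² = 3756, ΣXY = 3986
nΣXY − ΣXΣY = 15944 − 15616 = 328
nΣX² − (ΣX)² = 17432 − 16384 = 1048; nΣY² − (ΣY)² = 15024 − 14884 = 140
r = 328 / √(1048 × 140) = 328 / 383.0405 ≈ 0.856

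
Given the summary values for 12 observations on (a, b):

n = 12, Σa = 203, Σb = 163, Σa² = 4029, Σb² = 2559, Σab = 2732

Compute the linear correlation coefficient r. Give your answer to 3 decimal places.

-0.056

r = (nΣab − ΣaΣb) / √[(nΣa² − (Σa)²)(nΣb² − (Σb)²)]
Numerator: 12×2732 − 203×163 = -305
Denominator: √[(48348 − 41209)(30708 − 26569)] = √[7139 × 4139] = 5435.8367
r = -305 / 5435.8367 ≈ -0.056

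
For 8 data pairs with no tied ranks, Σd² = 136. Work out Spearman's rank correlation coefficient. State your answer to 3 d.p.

ρ = 1 − 6Σd² / [n(n²−1)] = 1 − 6×136 / (8×63)
  = 1 − 816/504 = 1 − 1.6190 ≈ -0.619

-0.619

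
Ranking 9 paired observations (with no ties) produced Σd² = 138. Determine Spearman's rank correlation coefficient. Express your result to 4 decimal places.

ρ = 1 − 6Σd² / [n(n²−1)] = 1 − 6×138 / (9×80)
  = 1 − 828/720 = 1 − 1.15000 ≈ -0.1500

-0.1500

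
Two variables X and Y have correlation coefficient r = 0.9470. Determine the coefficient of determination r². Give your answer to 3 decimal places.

0.897

r² = (0.9470)² = 0.897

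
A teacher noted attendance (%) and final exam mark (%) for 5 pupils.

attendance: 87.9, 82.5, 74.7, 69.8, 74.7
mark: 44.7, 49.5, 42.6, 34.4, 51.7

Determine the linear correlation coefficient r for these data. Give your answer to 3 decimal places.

n = 5, Σx = 389.6, Σy = 222.9, Σx² = 30564.88, Σy² = 10119.35, Σxy = 17458.21
nΣxy − ΣxΣy = 87291.05 − 86841.84 = 449.21
nΣx² − (Σx)² = 152824.4 − 151788.16 = 1036.24; nΣy² − (Σy)² = 50596.75 − 49684.41 = 912.34
r = 449.21 / √(1036.24 × 912.34) = 449.21 / 972.3185 ≈ 0.462

0.462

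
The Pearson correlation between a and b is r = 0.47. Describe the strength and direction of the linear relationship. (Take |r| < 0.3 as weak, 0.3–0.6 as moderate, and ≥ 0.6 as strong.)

moderate positive

r = 0.47 > 0 so the relationship is positive.
|r| = 0.47, which falls in the moderate range.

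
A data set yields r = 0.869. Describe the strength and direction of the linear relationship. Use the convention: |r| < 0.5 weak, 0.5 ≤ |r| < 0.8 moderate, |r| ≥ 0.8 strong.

strong positive

r = 0.869 > 0 so the relationship is positive.
|r| = 0.869, which falls in the strong range.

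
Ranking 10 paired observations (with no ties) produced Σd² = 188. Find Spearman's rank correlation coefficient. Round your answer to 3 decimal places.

ρ = 1 − 6Σd² / [n(n²−1)] = 1 − 6×188 / (10×99)
  = 1 − 1128/990 = 1 − 1.1394 ≈ -0.139

-0.139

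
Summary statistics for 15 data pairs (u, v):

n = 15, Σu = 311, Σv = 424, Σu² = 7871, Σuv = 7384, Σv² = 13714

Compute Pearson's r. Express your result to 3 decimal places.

r = (nΣuv − ΣuΣv) / √[(nΣu² − (Σu)²)(nΣv² − (Σv)²)]
Numerator: 15×7384 − 311×424 = -21104
Denominator: √[(118065 − 96721)(205710 − 179776)] = √[21344 × 25934] = 23527.3308
r = -21104 / 23527.3308 ≈ -0.897

-0.897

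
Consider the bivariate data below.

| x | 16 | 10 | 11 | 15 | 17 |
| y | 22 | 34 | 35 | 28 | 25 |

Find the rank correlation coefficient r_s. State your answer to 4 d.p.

Rank x: 4, 1, 2, 3, 5
Rank y: 1, 4, 5, 3, 2
d = rank(x) − rank(y): 3, -3, -3, 0, 3; Σd² = 36
ρ = 1 − 6Σd² / [n(n²−1)] = 1 − 6×36 / (5×24) = 1 − 216/120 ≈ -0.8000

-0.8000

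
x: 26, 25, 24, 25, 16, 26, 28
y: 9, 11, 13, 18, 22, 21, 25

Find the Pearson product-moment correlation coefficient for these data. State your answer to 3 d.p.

-0.149

n = 7, Σx = 170, Σy = 119, Σx² = 4218, Σy² = 2245, Σxy = 2869
nΣxy − ΣxΣy = 20083 − 20230 = -147
nΣx² − (Σx)² = 29526 − 28900 = 626; nΣy² − (Σy)² = 15715 − 14161 = 1554
r = -147 / √(626 × 1554) = -147 / 986.3083 ≈ -0.149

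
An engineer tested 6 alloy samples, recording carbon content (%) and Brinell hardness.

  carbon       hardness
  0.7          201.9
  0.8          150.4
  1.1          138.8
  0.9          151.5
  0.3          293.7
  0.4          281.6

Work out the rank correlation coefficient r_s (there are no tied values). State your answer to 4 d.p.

-0.9429

Rank carbon: 3, 4, 6, 5, 1, 2
Rank hardness: 4, 2, 1, 3, 6, 5
d = rank(carbon) − rank(hardness): -1, 2, 5, 2, -5, -3; Σd² = 68
ρ = 1 − 6Σd² / [n(n²−1)] = 1 − 6×68 / (6×35) = 1 − 408/210 ≈ -0.9429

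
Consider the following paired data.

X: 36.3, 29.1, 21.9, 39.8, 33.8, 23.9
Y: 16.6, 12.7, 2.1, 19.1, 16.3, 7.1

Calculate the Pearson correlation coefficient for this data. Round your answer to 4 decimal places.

n = 6, ΣX = 184.8, ΣY = 73.9, ΣX² = 5941.8, ΣY² = 1122.17, ΣXY = 2498.95
nΣXY − ΣXΣY = 14993.7 − 13656.72 = 1336.98
nΣX² − (ΣX)² = 35650.8 − 34151.04 = 1499.76; nΣY² − (ΣY)² = 6733.02 − 5461.21 = 1271.81
r = 1336.98 / √(1499.76 × 1271.81) = 1336.98 / 1381.0901 ≈ 0.9681

0.9681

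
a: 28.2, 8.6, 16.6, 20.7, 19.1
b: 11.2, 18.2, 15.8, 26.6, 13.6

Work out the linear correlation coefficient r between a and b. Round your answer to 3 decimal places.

n = 5, Σa = 93.2, Σb = 85.4, Σa² = 1938.06, Σb² = 1598.84, Σab = 1545.02
nΣab − ΣaΣb = 7725.1 − 7959.28 = -234.18
nΣa² − (Σa)² = 9690.3 − 8686.24 = 1004.06; nΣb² − (Σb)² = 7994.2 − 7293.16 = 701.04
r = -234.18 / √(1004.06 × 701.04) = -234.18 / 838.9793 ≈ -0.279

-0.279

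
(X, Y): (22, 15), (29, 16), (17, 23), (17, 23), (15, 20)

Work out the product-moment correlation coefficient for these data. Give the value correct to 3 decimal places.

-0.748

n = 5, ΣX = 100, ΣY = 97, ΣX² = 2128, ΣY² = 1939, ΣXY = 1876
nΣXY − ΣXΣY = 9380 − 9700 = -320
nΣX² − (ΣX)² = 10640 − 10000 = 640; nΣY² − (ΣY)² = 9695 − 9409 = 286
r = -320 / √(640 × 286) = -320 / 427.8317 ≈ -0.748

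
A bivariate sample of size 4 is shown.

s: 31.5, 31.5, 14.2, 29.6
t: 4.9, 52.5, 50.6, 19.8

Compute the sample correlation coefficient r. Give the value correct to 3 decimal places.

-0.508

n = 4, Σs = 106.8, Σt = 127.8, Σs² = 3062.3, Σt² = 5732.66, Σst = 3112.7
nΣst − ΣsΣt = 12450.8 − 13649.04 = -1198.24
nΣs² − (Σs)² = 12249.2 − 11406.24 = 842.96; nΣt² − (Σt)² = 22930.64 − 16332.84 = 6597.8
r = -1198.24 / √(842.96 × 6597.8) = -1198.24 / 2358.3218 ≈ -0.508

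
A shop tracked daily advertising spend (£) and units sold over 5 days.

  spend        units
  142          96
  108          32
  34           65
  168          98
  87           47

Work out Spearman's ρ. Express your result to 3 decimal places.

0.600

Rank spend: 4, 3, 1, 5, 2
Rank units: 4, 1, 3, 5, 2
d = rank(spend) − rank(units): 0, 2, -2, 0, 0; Σd² = 8
ρ = 1 − 6Σd² / [n(n²−1)] = 1 − 6×8 / (5×24) = 1 − 48/120 ≈ 0.600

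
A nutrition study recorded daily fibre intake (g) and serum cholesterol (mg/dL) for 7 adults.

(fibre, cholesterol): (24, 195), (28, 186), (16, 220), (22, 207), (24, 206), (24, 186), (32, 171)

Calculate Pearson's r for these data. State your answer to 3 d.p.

n = 7, Σx = 170, Σy = 1371, Σx² = 4276, Σy² = 270143, Σxy = 32842
nΣxy − ΣxΣy = 229894 − 233070 = -3176
nΣx² − (Σx)² = 29932 − 28900 = 1032; nΣy² − (Σy)² = 1891001 − 1879641 = 11360
r = -3176 / √(1032 × 11360) = -3176 / 3423.9626 ≈ -0.928

-0.928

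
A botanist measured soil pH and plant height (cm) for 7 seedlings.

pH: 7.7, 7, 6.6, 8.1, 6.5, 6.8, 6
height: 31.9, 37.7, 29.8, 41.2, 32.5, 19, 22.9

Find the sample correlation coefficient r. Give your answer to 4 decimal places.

n = 7, Σx = 48.7, Σy = 215, Σx² = 341.95, Σy² = 6966.04, Σxy = 1517.78
nΣxy − ΣxΣy = 10624.46 − 10470.5 = 153.96
nΣx² − (Σx)² = 2393.65 − 2371.69 = 21.96; nΣy² − (Σy)² = 48762.28 − 46225 = 2537.28
r = 153.96 / √(21.96 × 2537.28) = 153.96 / 236.0480 ≈ 0.6522

0.6522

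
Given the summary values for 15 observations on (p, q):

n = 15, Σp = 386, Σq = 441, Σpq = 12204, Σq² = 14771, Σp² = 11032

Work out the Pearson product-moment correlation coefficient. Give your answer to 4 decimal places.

r = (nΣpq − ΣpΣq) / √[(nΣp² − (Σp)²)(nΣq² − (Σq)²)]
Numerator: 15×12204 − 386×441 = 12834
Denominator: √[(165480 − 148996)(221565 − 194481)] = √[16484 × 27084] = 21129.4263
r = 12834 / 21129.4263 ≈ 0.6074

0.6074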